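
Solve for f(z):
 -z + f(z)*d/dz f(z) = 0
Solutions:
 f(z) = -sqrt(C1 + z^2)
 f(z) = sqrt(C1 + z^2)


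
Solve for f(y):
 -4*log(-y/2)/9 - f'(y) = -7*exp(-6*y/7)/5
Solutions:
 f(y) = C1 - 4*y*log(-y)/9 + 4*y*(log(2) + 1)/9 - 49*exp(-6*y/7)/30


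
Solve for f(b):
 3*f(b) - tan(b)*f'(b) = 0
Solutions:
 f(b) = C1*sin(b)^3


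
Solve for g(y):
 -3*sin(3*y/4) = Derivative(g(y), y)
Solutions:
 g(y) = C1 + 4*cos(3*y/4)


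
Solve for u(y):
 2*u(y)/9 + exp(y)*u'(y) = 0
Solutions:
 u(y) = C1*exp(2*exp(-y)/9)


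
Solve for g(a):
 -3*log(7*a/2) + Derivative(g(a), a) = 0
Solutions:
 g(a) = C1 + 3*a*log(a) - 3*a + a*log(343/8)


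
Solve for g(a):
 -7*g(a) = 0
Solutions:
 g(a) = 0


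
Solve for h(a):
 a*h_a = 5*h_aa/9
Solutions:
 h(a) = C1 + C2*erfi(3*sqrt(10)*a/10)


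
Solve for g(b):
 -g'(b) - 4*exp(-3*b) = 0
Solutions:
 g(b) = C1 + 4*exp(-3*b)/3


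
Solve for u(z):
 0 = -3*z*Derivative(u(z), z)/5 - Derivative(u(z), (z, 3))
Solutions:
 u(z) = C1 + Integral(C2*airyai(-3^(1/3)*5^(2/3)*z/5) + C3*airybi(-3^(1/3)*5^(2/3)*z/5), z)


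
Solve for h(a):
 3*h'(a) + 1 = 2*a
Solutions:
 h(a) = C1 + a^2/3 - a/3


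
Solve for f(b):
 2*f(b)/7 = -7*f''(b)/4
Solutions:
 f(b) = C1*sin(2*sqrt(2)*b/7) + C2*cos(2*sqrt(2)*b/7)


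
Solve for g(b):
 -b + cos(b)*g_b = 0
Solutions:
 g(b) = C1 + Integral(b/cos(b), b)


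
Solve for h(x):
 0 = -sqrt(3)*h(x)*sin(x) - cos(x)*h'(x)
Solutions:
 h(x) = C1*cos(x)^(sqrt(3))


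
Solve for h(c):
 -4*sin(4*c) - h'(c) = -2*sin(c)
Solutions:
 h(c) = C1 - 2*cos(c) + cos(4*c)


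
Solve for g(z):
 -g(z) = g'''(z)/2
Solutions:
 g(z) = C3*exp(-2^(1/3)*z) + (C1*sin(2^(1/3)*sqrt(3)*z/2) + C2*cos(2^(1/3)*sqrt(3)*z/2))*exp(2^(1/3)*z/2)


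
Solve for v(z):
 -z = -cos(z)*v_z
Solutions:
 v(z) = C1 + Integral(z/cos(z), z)


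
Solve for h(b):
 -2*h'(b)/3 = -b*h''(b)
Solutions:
 h(b) = C1 + C2*b^(5/3)


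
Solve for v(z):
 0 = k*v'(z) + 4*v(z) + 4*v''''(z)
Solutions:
 v(z) = C1*exp(z*(-2^(1/6)*3^(2/3)*sqrt((9*k^2 + sqrt(3)*sqrt(27*k^4 - 65536))^(1/3) + 32*6^(1/3)/(9*k^2 + sqrt(3)*sqrt(27*k^4 - 65536))^(1/3)) + sqrt(3)*sqrt(6*2^(5/6)*3^(1/3)*k/sqrt((9*k^2 + sqrt(3)*sqrt(27*k^4 - 65536))^(1/3) + 32*6^(1/3)/(9*k^2 + sqrt(3)*sqrt(27*k^4 - 65536))^(1/3)) - 6^(1/3)*(9*k^2 + sqrt(3)*sqrt(27*k^4 - 65536))^(1/3) - 32*6^(2/3)/(9*k^2 + sqrt(3)*sqrt(27*k^4 - 65536))^(1/3)))/12) + C2*exp(z*(2^(1/6)*3^(2/3)*sqrt((9*k^2 + sqrt(3)*sqrt(27*k^4 - 65536))^(1/3) + 32*6^(1/3)/(9*k^2 + sqrt(3)*sqrt(27*k^4 - 65536))^(1/3)) - sqrt(3)*sqrt(-6*2^(5/6)*3^(1/3)*k/sqrt((9*k^2 + sqrt(3)*sqrt(27*k^4 - 65536))^(1/3) + 32*6^(1/3)/(9*k^2 + sqrt(3)*sqrt(27*k^4 - 65536))^(1/3)) - 6^(1/3)*(9*k^2 + sqrt(3)*sqrt(27*k^4 - 65536))^(1/3) - 32*6^(2/3)/(9*k^2 + sqrt(3)*sqrt(27*k^4 - 65536))^(1/3)))/12) + C3*exp(z*(2^(1/6)*3^(2/3)*sqrt((9*k^2 + sqrt(3)*sqrt(27*k^4 - 65536))^(1/3) + 32*6^(1/3)/(9*k^2 + sqrt(3)*sqrt(27*k^4 - 65536))^(1/3)) + sqrt(3)*sqrt(-6*2^(5/6)*3^(1/3)*k/sqrt((9*k^2 + sqrt(3)*sqrt(27*k^4 - 65536))^(1/3) + 32*6^(1/3)/(9*k^2 + sqrt(3)*sqrt(27*k^4 - 65536))^(1/3)) - 6^(1/3)*(9*k^2 + sqrt(3)*sqrt(27*k^4 - 65536))^(1/3) - 32*6^(2/3)/(9*k^2 + sqrt(3)*sqrt(27*k^4 - 65536))^(1/3)))/12) + C4*exp(-z*(2^(1/6)*3^(2/3)*sqrt((9*k^2 + sqrt(3)*sqrt(27*k^4 - 65536))^(1/3) + 32*6^(1/3)/(9*k^2 + sqrt(3)*sqrt(27*k^4 - 65536))^(1/3)) + sqrt(3)*sqrt(6*2^(5/6)*3^(1/3)*k/sqrt((9*k^2 + sqrt(3)*sqrt(27*k^4 - 65536))^(1/3) + 32*6^(1/3)/(9*k^2 + sqrt(3)*sqrt(27*k^4 - 65536))^(1/3)) - 6^(1/3)*(9*k^2 + sqrt(3)*sqrt(27*k^4 - 65536))^(1/3) - 32*6^(2/3)/(9*k^2 + sqrt(3)*sqrt(27*k^4 - 65536))^(1/3)))/12)


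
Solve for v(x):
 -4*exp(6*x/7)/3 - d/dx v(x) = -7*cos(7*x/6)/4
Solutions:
 v(x) = C1 - 14*exp(6*x/7)/9 + 3*sin(7*x/6)/2


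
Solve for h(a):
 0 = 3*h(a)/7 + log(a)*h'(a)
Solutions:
 h(a) = C1*exp(-3*li(a)/7)


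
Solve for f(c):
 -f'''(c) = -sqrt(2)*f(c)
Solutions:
 f(c) = C3*exp(2^(1/6)*c) + (C1*sin(2^(1/6)*sqrt(3)*c/2) + C2*cos(2^(1/6)*sqrt(3)*c/2))*exp(-2^(1/6)*c/2)


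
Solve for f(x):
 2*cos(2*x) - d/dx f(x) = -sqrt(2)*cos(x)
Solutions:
 f(x) = C1 + sqrt(2)*sin(x) + sin(2*x)


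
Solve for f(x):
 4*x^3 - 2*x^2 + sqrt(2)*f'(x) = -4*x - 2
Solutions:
 f(x) = C1 - sqrt(2)*x^4/2 + sqrt(2)*x^3/3 - sqrt(2)*x^2 - sqrt(2)*x


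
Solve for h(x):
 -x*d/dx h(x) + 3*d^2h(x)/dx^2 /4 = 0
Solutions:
 h(x) = C1 + C2*erfi(sqrt(6)*x/3)


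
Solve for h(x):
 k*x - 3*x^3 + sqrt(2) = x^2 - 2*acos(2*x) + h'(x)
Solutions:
 h(x) = C1 + k*x^2/2 - 3*x^4/4 - x^3/3 + 2*x*acos(2*x) + sqrt(2)*x - sqrt(1 - 4*x^2)


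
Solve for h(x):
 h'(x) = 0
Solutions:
 h(x) = C1


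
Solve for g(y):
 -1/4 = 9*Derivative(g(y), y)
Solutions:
 g(y) = C1 - y/36


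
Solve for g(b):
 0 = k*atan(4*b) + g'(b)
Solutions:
 g(b) = C1 - k*(b*atan(4*b) - log(16*b^2 + 1)/8)


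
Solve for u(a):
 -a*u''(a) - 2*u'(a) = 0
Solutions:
 u(a) = C1 + C2/a


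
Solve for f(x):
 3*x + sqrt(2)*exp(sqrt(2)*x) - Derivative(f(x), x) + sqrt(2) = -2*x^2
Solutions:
 f(x) = C1 + 2*x^3/3 + 3*x^2/2 + sqrt(2)*x + exp(sqrt(2)*x)


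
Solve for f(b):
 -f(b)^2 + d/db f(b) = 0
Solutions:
 f(b) = -1/(C1 + b)


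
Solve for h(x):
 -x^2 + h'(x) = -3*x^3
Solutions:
 h(x) = C1 - 3*x^4/4 + x^3/3


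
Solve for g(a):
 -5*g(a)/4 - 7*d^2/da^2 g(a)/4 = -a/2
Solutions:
 g(a) = C1*sin(sqrt(35)*a/7) + C2*cos(sqrt(35)*a/7) + 2*a/5


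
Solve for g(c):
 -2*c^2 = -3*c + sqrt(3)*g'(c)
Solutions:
 g(c) = C1 - 2*sqrt(3)*c^3/9 + sqrt(3)*c^2/2


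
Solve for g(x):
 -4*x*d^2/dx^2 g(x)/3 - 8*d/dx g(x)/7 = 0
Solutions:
 g(x) = C1 + C2*x^(1/7)


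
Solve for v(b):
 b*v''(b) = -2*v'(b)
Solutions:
 v(b) = C1 + C2/b


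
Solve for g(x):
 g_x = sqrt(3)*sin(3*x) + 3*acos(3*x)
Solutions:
 g(x) = C1 + 3*x*acos(3*x) - sqrt(1 - 9*x^2) - sqrt(3)*cos(3*x)/3


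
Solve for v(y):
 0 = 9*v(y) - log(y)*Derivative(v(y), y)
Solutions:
 v(y) = C1*exp(9*li(y))


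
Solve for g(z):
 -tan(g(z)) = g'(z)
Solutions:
 g(z) = pi - asin(C1*exp(-z))
 g(z) = asin(C1*exp(-z))


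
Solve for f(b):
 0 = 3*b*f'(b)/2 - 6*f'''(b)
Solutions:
 f(b) = C1 + Integral(C2*airyai(2^(1/3)*b/2) + C3*airybi(2^(1/3)*b/2), b)


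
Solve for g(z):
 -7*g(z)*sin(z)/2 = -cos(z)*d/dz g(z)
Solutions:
 g(z) = C1/cos(z)^(7/2)


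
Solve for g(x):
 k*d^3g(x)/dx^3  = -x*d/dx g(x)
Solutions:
 g(x) = C1 + Integral(C2*airyai(x*(-1/k)^(1/3)) + C3*airybi(x*(-1/k)^(1/3)), x)


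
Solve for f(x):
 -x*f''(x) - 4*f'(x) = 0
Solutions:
 f(x) = C1 + C2/x^3


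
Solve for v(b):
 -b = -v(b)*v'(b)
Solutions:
 v(b) = -sqrt(C1 + b^2)
 v(b) = sqrt(C1 + b^2)


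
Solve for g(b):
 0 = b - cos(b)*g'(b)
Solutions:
 g(b) = C1 + Integral(b/cos(b), b)


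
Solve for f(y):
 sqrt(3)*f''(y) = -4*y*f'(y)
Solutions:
 f(y) = C1 + C2*erf(sqrt(2)*3^(3/4)*y/3)


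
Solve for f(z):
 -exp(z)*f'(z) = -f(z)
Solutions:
 f(z) = C1*exp(-exp(-z))


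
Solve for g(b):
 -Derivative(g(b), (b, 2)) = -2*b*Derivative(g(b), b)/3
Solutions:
 g(b) = C1 + C2*erfi(sqrt(3)*b/3)


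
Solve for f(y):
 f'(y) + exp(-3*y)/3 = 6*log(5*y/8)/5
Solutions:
 f(y) = C1 + 6*y*log(y)/5 + 6*y*(-3*log(2) - 1 + log(5))/5 + exp(-3*y)/9


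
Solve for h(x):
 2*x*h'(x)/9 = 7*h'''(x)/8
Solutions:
 h(x) = C1 + Integral(C2*airyai(2*294^(1/3)*x/21) + C3*airybi(2*294^(1/3)*x/21), x)


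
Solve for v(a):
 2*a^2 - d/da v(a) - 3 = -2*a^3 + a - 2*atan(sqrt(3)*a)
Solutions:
 v(a) = C1 + a^4/2 + 2*a^3/3 - a^2/2 + 2*a*atan(sqrt(3)*a) - 3*a - sqrt(3)*log(3*a^2 + 1)/3


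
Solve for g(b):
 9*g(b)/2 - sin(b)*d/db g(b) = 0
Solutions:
 g(b) = C1*(cos(b) - 1)^(1/4)*(cos(b)^2 - 2*cos(b) + 1)/((cos(b) + 1)^(1/4)*(cos(b)^2 + 2*cos(b) + 1))


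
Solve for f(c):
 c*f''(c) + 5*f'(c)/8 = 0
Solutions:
 f(c) = C1 + C2*c^(3/8)


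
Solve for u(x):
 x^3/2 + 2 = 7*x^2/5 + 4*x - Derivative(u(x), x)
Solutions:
 u(x) = C1 - x^4/8 + 7*x^3/15 + 2*x^2 - 2*x


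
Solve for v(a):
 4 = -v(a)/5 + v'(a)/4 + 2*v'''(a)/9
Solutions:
 v(a) = C1*exp(-a*(-5*20^(1/3)*3^(2/3)/(24 + 11*sqrt(6))^(1/3) + 150^(1/3)*(24 + 11*sqrt(6))^(1/3))/40)*sin(3^(1/6)*a*(15*20^(1/3)/(24 + 11*sqrt(6))^(1/3) + 3^(2/3)*50^(1/3)*(24 + 11*sqrt(6))^(1/3))/40) + C2*exp(-a*(-5*20^(1/3)*3^(2/3)/(24 + 11*sqrt(6))^(1/3) + 150^(1/3)*(24 + 11*sqrt(6))^(1/3))/40)*cos(3^(1/6)*a*(15*20^(1/3)/(24 + 11*sqrt(6))^(1/3) + 3^(2/3)*50^(1/3)*(24 + 11*sqrt(6))^(1/3))/40) + C3*exp(a*(-5*20^(1/3)*3^(2/3)/(24 + 11*sqrt(6))^(1/3) + 150^(1/3)*(24 + 11*sqrt(6))^(1/3))/20) - 20


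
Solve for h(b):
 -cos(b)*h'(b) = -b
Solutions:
 h(b) = C1 + Integral(b/cos(b), b)


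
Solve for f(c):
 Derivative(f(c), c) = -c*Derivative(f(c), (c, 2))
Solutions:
 f(c) = C1 + C2*log(c)


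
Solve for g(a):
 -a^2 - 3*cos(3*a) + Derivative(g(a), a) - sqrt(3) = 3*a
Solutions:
 g(a) = C1 + a^3/3 + 3*a^2/2 + sqrt(3)*a + sin(3*a)


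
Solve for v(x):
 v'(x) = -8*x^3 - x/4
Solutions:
 v(x) = C1 - 2*x^4 - x^2/8


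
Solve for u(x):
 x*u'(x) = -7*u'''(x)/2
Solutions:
 u(x) = C1 + Integral(C2*airyai(-2^(1/3)*7^(2/3)*x/7) + C3*airybi(-2^(1/3)*7^(2/3)*x/7), x)


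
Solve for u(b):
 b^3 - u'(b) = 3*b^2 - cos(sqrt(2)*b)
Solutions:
 u(b) = C1 + b^4/4 - b^3 + sqrt(2)*sin(sqrt(2)*b)/2


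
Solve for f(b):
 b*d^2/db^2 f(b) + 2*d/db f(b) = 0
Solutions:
 f(b) = C1 + C2/b


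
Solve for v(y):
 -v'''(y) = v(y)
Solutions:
 v(y) = C3*exp(-y) + (C1*sin(sqrt(3)*y/2) + C2*cos(sqrt(3)*y/2))*exp(y/2)


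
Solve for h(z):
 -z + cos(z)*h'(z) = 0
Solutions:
 h(z) = C1 + Integral(z/cos(z), z)


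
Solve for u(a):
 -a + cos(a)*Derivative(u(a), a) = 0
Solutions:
 u(a) = C1 + Integral(a/cos(a), a)


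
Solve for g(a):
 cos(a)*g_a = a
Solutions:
 g(a) = C1 + Integral(a/cos(a), a)


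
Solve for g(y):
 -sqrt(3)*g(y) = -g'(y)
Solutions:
 g(y) = C1*exp(sqrt(3)*y)


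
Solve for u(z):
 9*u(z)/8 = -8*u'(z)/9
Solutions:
 u(z) = C1*exp(-81*z/64)


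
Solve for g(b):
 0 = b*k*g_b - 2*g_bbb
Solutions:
 g(b) = C1 + Integral(C2*airyai(2^(2/3)*b*k^(1/3)/2) + C3*airybi(2^(2/3)*b*k^(1/3)/2), b)


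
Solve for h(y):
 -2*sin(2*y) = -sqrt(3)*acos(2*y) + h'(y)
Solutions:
 h(y) = C1 + sqrt(3)*(y*acos(2*y) - sqrt(1 - 4*y^2)/2) + cos(2*y)


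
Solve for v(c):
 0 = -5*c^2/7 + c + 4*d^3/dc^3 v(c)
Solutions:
 v(c) = C1 + C2*c + C3*c^2 + c^5/336 - c^4/96


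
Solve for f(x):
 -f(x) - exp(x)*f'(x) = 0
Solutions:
 f(x) = C1*exp(exp(-x))


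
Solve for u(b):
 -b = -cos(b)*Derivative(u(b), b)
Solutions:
 u(b) = C1 + Integral(b/cos(b), b)


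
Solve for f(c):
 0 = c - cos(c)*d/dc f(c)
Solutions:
 f(c) = C1 + Integral(c/cos(c), c)


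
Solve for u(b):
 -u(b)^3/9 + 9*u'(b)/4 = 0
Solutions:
 u(b) = -9*sqrt(2)*sqrt(-1/(C1 + 4*b))/2
 u(b) = 9*sqrt(2)*sqrt(-1/(C1 + 4*b))/2


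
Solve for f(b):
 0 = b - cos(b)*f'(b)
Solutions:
 f(b) = C1 + Integral(b/cos(b), b)


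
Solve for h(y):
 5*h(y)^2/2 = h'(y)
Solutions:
 h(y) = -2/(C1 + 5*y)


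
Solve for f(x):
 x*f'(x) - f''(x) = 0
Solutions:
 f(x) = C1 + C2*erfi(sqrt(2)*x/2)


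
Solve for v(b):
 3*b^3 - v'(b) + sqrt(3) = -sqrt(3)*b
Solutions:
 v(b) = C1 + 3*b^4/4 + sqrt(3)*b^2/2 + sqrt(3)*b


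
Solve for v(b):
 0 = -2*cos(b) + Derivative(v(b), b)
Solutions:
 v(b) = C1 + 2*sin(b)


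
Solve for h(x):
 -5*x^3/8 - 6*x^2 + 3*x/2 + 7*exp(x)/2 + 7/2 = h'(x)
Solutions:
 h(x) = C1 - 5*x^4/32 - 2*x^3 + 3*x^2/4 + 7*x/2 + 7*exp(x)/2


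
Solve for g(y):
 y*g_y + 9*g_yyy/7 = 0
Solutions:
 g(y) = C1 + Integral(C2*airyai(-21^(1/3)*y/3) + C3*airybi(-21^(1/3)*y/3), y)


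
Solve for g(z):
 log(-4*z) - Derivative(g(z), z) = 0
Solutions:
 g(z) = C1 + z*log(-z) + z*(-1 + 2*log(2))


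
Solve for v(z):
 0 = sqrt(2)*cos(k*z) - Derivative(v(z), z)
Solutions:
 v(z) = C1 + sqrt(2)*sin(k*z)/k


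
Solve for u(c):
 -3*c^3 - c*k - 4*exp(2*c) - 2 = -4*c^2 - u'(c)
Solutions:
 u(c) = C1 + 3*c^4/4 - 4*c^3/3 + c^2*k/2 + 2*c + 2*exp(2*c)


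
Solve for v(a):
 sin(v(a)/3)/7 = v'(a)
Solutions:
 -a/7 + 3*log(cos(v(a)/3) - 1)/2 - 3*log(cos(v(a)/3) + 1)/2 = C1


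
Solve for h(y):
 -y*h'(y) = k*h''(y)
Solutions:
 h(y) = C1 + C2*sqrt(k)*erf(sqrt(2)*y*sqrt(1/k)/2)


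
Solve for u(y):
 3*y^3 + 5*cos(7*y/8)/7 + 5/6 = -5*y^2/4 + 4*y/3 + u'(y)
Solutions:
 u(y) = C1 + 3*y^4/4 + 5*y^3/12 - 2*y^2/3 + 5*y/6 + 40*sin(7*y/8)/49


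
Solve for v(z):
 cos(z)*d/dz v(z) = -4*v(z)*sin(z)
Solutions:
 v(z) = C1*cos(z)^4


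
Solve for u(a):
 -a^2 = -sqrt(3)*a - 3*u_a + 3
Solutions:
 u(a) = C1 + a^3/9 - sqrt(3)*a^2/6 + a


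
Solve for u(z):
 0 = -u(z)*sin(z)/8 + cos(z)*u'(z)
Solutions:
 u(z) = C1/cos(z)^(1/8)


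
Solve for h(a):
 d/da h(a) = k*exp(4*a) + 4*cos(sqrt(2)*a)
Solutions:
 h(a) = C1 + k*exp(4*a)/4 + 2*sqrt(2)*sin(sqrt(2)*a)


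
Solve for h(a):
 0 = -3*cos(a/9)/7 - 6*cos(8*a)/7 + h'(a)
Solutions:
 h(a) = C1 + 27*sin(a/9)/7 + 3*sin(8*a)/28


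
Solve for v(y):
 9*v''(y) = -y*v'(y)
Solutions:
 v(y) = C1 + C2*erf(sqrt(2)*y/6)


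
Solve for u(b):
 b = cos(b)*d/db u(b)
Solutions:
 u(b) = C1 + Integral(b/cos(b), b)


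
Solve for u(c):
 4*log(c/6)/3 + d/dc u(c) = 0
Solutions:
 u(c) = C1 - 4*c*log(c)/3 + 4*c/3 + 4*c*log(6)/3


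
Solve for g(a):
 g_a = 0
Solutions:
 g(a) = C1


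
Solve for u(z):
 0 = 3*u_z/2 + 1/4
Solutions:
 u(z) = C1 - z/6


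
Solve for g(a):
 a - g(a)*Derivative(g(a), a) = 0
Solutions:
 g(a) = -sqrt(C1 + a^2)
 g(a) = sqrt(C1 + a^2)


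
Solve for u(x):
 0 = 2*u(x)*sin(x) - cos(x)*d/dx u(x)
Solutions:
 u(x) = C1/cos(x)^2


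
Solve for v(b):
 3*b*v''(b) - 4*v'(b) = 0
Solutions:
 v(b) = C1 + C2*b^(7/3)


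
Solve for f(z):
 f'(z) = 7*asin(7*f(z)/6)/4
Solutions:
 Integral(1/asin(7*_y/6), (_y, f(z))) = C1 + 7*z/4


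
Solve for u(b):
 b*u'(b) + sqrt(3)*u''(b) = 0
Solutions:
 u(b) = C1 + C2*erf(sqrt(2)*3^(3/4)*b/6)


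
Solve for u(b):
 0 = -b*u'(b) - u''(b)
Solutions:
 u(b) = C1 + C2*erf(sqrt(2)*b/2)


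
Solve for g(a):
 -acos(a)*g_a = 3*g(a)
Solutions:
 g(a) = C1*exp(-3*Integral(1/acos(a), a))


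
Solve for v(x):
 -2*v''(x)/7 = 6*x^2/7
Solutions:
 v(x) = C1 + C2*x - x^4/4


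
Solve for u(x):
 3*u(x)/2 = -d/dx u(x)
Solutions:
 u(x) = C1*exp(-3*x/2)


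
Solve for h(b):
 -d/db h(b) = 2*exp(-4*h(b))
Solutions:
 h(b) = log(-I*(C1 - 8*b)^(1/4))
 h(b) = log(I*(C1 - 8*b)^(1/4))
 h(b) = log(-(C1 - 8*b)^(1/4))
 h(b) = log(C1 - 8*b)/4


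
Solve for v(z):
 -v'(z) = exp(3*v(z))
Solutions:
 v(z) = log((-3^(2/3) - 3*3^(1/6)*I)*(1/(C1 + z))^(1/3)/6)
 v(z) = log((-3^(2/3) + 3*3^(1/6)*I)*(1/(C1 + z))^(1/3)/6)
 v(z) = log(1/(C1 + 3*z))/3


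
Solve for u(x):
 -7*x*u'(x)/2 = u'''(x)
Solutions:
 u(x) = C1 + Integral(C2*airyai(-2^(2/3)*7^(1/3)*x/2) + C3*airybi(-2^(2/3)*7^(1/3)*x/2), x)


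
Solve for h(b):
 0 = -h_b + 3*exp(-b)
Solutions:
 h(b) = C1 - 3*exp(-b)


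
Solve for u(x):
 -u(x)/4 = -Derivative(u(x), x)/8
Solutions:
 u(x) = C1*exp(2*x)


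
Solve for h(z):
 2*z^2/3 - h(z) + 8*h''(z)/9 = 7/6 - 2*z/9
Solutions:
 h(z) = C1*exp(-3*sqrt(2)*z/4) + C2*exp(3*sqrt(2)*z/4) + 2*z^2/3 + 2*z/9 + 1/54


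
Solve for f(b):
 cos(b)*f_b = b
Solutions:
 f(b) = C1 + Integral(b/cos(b), b)


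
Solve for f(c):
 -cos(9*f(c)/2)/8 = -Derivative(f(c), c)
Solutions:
 -c/8 - log(sin(9*f(c)/2) - 1)/9 + log(sin(9*f(c)/2) + 1)/9 = C1


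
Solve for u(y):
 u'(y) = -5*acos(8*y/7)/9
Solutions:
 u(y) = C1 - 5*y*acos(8*y/7)/9 + 5*sqrt(49 - 64*y^2)/72


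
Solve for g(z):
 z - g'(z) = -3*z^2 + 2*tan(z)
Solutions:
 g(z) = C1 + z^3 + z^2/2 + 2*log(cos(z))


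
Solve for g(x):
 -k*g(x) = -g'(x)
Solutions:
 g(x) = C1*exp(k*x)


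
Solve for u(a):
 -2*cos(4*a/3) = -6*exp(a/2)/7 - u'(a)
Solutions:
 u(a) = C1 - 12*exp(a/2)/7 + 3*sin(4*a/3)/2


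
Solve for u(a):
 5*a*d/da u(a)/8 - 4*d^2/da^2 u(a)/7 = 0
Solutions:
 u(a) = C1 + C2*erfi(sqrt(35)*a/8)


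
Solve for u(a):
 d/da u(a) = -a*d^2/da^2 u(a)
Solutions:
 u(a) = C1 + C2*log(a)


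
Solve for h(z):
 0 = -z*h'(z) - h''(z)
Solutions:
 h(z) = C1 + C2*erf(sqrt(2)*z/2)


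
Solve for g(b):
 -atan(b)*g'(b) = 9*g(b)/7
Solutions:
 g(b) = C1*exp(-9*Integral(1/atan(b), b)/7)


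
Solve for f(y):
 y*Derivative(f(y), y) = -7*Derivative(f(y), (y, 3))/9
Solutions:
 f(y) = C1 + Integral(C2*airyai(-21^(2/3)*y/7) + C3*airybi(-21^(2/3)*y/7), y)


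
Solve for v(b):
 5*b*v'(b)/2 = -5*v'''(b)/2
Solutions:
 v(b) = C1 + Integral(C2*airyai(-b) + C3*airybi(-b), b)


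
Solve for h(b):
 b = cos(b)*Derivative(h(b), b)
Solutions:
 h(b) = C1 + Integral(b/cos(b), b)


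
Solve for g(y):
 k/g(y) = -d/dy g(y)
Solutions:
 g(y) = -sqrt(C1 - 2*k*y)
 g(y) = sqrt(C1 - 2*k*y)


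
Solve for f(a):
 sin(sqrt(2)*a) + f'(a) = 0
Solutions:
 f(a) = C1 + sqrt(2)*cos(sqrt(2)*a)/2


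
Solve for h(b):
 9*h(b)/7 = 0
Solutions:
 h(b) = 0


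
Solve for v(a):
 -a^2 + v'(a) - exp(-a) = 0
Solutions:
 v(a) = C1 + a^3/3 - exp(-a)


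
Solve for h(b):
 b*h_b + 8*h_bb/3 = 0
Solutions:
 h(b) = C1 + C2*erf(sqrt(3)*b/4)


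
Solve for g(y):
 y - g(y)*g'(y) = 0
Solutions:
 g(y) = -sqrt(C1 + y^2)
 g(y) = sqrt(C1 + y^2)


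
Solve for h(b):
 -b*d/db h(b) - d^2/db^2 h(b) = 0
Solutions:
 h(b) = C1 + C2*erf(sqrt(2)*b/2)


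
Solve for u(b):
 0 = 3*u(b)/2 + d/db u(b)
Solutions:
 u(b) = C1*exp(-3*b/2)


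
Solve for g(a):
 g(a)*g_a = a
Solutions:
 g(a) = -sqrt(C1 + a^2)
 g(a) = sqrt(C1 + a^2)


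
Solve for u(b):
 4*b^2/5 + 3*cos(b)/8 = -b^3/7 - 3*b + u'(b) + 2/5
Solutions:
 u(b) = C1 + b^4/28 + 4*b^3/15 + 3*b^2/2 - 2*b/5 + 3*sin(b)/8


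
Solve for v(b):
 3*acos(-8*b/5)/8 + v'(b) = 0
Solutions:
 v(b) = C1 - 3*b*acos(-8*b/5)/8 - 3*sqrt(25 - 64*b^2)/64


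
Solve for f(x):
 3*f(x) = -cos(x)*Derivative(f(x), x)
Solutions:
 f(x) = C1*(sin(x) - 1)^(3/2)/(sin(x) + 1)^(3/2)


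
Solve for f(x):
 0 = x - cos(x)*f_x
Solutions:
 f(x) = C1 + Integral(x/cos(x), x)


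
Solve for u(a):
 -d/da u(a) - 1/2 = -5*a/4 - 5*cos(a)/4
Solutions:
 u(a) = C1 + 5*a^2/8 - a/2 + 5*sin(a)/4


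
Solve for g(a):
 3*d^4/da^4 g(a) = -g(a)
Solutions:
 g(a) = (C1*sin(sqrt(2)*3^(3/4)*a/6) + C2*cos(sqrt(2)*3^(3/4)*a/6))*exp(-sqrt(2)*3^(3/4)*a/6) + (C3*sin(sqrt(2)*3^(3/4)*a/6) + C4*cos(sqrt(2)*3^(3/4)*a/6))*exp(sqrt(2)*3^(3/4)*a/6)


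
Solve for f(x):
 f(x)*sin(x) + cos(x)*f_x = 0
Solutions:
 f(x) = C1*cos(x)


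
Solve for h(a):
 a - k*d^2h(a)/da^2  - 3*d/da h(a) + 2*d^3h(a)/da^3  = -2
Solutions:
 h(a) = C1 + C2*exp(a*(k - sqrt(k^2 + 24))/4) + C3*exp(a*(k + sqrt(k^2 + 24))/4) + a^2/6 - a*k/9 + 2*a/3


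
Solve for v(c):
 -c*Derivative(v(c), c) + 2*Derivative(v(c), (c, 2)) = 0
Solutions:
 v(c) = C1 + C2*erfi(c/2)


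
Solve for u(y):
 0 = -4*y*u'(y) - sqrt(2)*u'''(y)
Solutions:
 u(y) = C1 + Integral(C2*airyai(-sqrt(2)*y) + C3*airybi(-sqrt(2)*y), y)


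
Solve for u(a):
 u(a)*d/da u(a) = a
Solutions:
 u(a) = -sqrt(C1 + a^2)
 u(a) = sqrt(C1 + a^2)


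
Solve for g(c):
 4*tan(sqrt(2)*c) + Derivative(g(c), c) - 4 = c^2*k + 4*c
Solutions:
 g(c) = C1 + c^3*k/3 + 2*c^2 + 4*c + 2*sqrt(2)*log(cos(sqrt(2)*c))


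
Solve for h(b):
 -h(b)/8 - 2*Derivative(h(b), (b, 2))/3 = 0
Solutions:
 h(b) = C1*sin(sqrt(3)*b/4) + C2*cos(sqrt(3)*b/4)


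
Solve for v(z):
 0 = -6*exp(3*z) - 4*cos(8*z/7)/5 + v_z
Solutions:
 v(z) = C1 + 2*exp(3*z) + 7*sin(8*z/7)/10


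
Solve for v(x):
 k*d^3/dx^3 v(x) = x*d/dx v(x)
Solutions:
 v(x) = C1 + Integral(C2*airyai(x*(1/k)^(1/3)) + C3*airybi(x*(1/k)^(1/3)), x)


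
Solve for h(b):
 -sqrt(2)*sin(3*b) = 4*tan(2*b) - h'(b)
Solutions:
 h(b) = C1 - 2*log(cos(2*b)) - sqrt(2)*cos(3*b)/3


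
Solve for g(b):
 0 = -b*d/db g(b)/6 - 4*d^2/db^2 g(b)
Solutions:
 g(b) = C1 + C2*erf(sqrt(3)*b/12)


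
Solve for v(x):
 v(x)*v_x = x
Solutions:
 v(x) = -sqrt(C1 + x^2)
 v(x) = sqrt(C1 + x^2)


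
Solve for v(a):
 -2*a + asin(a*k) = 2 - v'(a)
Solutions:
 v(a) = C1 + a^2 + 2*a - Piecewise((a*asin(a*k) + sqrt(-a^2*k^2 + 1)/k, Ne(k, 0)), (0, True))


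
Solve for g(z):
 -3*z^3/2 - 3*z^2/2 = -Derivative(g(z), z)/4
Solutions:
 g(z) = C1 + 3*z^4/2 + 2*z^3


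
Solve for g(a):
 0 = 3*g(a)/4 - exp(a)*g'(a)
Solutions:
 g(a) = C1*exp(-3*exp(-a)/4)


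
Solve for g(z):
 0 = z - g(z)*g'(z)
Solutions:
 g(z) = -sqrt(C1 + z^2)
 g(z) = sqrt(C1 + z^2)


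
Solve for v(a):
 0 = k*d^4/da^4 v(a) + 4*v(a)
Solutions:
 v(a) = C1*exp(-sqrt(2)*a*(-1/k)^(1/4)) + C2*exp(sqrt(2)*a*(-1/k)^(1/4)) + C3*exp(-sqrt(2)*I*a*(-1/k)^(1/4)) + C4*exp(sqrt(2)*I*a*(-1/k)^(1/4))


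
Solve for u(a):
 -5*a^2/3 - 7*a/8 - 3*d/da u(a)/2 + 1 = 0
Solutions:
 u(a) = C1 - 10*a^3/27 - 7*a^2/24 + 2*a/3


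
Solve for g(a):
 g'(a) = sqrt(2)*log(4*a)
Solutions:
 g(a) = C1 + sqrt(2)*a*log(a) - sqrt(2)*a + 2*sqrt(2)*a*log(2)


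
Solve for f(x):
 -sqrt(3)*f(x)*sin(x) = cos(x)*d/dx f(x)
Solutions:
 f(x) = C1*cos(x)^(sqrt(3))


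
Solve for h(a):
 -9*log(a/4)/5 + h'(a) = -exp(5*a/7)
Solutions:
 h(a) = C1 + 9*a*log(a)/5 + 9*a*(-2*log(2) - 1)/5 - 7*exp(5*a/7)/5


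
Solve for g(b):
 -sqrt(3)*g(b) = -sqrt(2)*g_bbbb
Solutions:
 g(b) = C1*exp(-2^(7/8)*3^(1/8)*b/2) + C2*exp(2^(7/8)*3^(1/8)*b/2) + C3*sin(2^(7/8)*3^(1/8)*b/2) + C4*cos(2^(7/8)*3^(1/8)*b/2)


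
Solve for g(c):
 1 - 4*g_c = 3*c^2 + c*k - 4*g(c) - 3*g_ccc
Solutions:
 g(c) = C1*exp(2^(1/3)*c*(2*2^(1/3)/(sqrt(65) + 9)^(1/3) + (sqrt(65) + 9)^(1/3))/6)*sin(2^(1/3)*sqrt(3)*c*(-(sqrt(65) + 9)^(1/3) + 2*2^(1/3)/(sqrt(65) + 9)^(1/3))/6) + C2*exp(2^(1/3)*c*(2*2^(1/3)/(sqrt(65) + 9)^(1/3) + (sqrt(65) + 9)^(1/3))/6)*cos(2^(1/3)*sqrt(3)*c*(-(sqrt(65) + 9)^(1/3) + 2*2^(1/3)/(sqrt(65) + 9)^(1/3))/6) + C3*exp(-2^(1/3)*c*(2*2^(1/3)/(sqrt(65) + 9)^(1/3) + (sqrt(65) + 9)^(1/3))/3) + 3*c^2/4 + c*k/4 + 3*c/2 + k/4 + 5/4


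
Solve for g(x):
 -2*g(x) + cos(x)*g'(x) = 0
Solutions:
 g(x) = C1*(sin(x) + 1)/(sin(x) - 1)


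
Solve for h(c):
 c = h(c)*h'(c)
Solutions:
 h(c) = -sqrt(C1 + c^2)
 h(c) = sqrt(C1 + c^2)


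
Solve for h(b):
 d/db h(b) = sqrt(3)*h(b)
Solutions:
 h(b) = C1*exp(sqrt(3)*b)


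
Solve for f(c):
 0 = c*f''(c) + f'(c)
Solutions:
 f(c) = C1 + C2*log(c)


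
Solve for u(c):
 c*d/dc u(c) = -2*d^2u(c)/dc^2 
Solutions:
 u(c) = C1 + C2*erf(c/2)


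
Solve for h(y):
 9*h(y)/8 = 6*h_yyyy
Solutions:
 h(y) = C1*exp(-3^(1/4)*y/2) + C2*exp(3^(1/4)*y/2) + C3*sin(3^(1/4)*y/2) + C4*cos(3^(1/4)*y/2)


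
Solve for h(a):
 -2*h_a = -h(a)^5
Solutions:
 h(a) = -(-1/(C1 + 2*a))^(1/4)
 h(a) = (-1/(C1 + 2*a))^(1/4)
 h(a) = -I*(-1/(C1 + 2*a))^(1/4)
 h(a) = I*(-1/(C1 + 2*a))^(1/4)


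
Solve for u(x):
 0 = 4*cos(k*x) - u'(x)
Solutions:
 u(x) = C1 + 4*sin(k*x)/k


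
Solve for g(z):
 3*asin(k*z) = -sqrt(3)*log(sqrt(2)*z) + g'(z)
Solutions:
 g(z) = C1 + sqrt(3)*z*(log(z) - 1) + sqrt(3)*z*log(2)/2 + 3*Piecewise((z*asin(k*z) + sqrt(-k^2*z^2 + 1)/k, Ne(k, 0)), (0, True))


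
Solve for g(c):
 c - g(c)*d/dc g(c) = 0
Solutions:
 g(c) = -sqrt(C1 + c^2)
 g(c) = sqrt(C1 + c^2)


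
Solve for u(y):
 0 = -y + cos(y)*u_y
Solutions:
 u(y) = C1 + Integral(y/cos(y), y)


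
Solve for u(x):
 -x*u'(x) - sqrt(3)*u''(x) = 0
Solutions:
 u(x) = C1 + C2*erf(sqrt(2)*3^(3/4)*x/6)


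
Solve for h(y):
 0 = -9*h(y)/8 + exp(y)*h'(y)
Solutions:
 h(y) = C1*exp(-9*exp(-y)/8)


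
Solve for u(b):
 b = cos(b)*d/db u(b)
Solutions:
 u(b) = C1 + Integral(b/cos(b), b)


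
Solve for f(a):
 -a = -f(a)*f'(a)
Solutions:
 f(a) = -sqrt(C1 + a^2)
 f(a) = sqrt(C1 + a^2)


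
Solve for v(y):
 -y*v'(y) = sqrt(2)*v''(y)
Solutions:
 v(y) = C1 + C2*erf(2^(1/4)*y/2)


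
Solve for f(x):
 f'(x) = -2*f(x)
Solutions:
 f(x) = C1*exp(-2*x)


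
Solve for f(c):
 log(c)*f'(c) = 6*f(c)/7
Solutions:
 f(c) = C1*exp(6*li(c)/7)


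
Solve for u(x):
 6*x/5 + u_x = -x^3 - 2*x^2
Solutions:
 u(x) = C1 - x^4/4 - 2*x^3/3 - 3*x^2/5


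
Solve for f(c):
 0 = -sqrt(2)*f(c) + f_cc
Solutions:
 f(c) = C1*exp(-2^(1/4)*c) + C2*exp(2^(1/4)*c)


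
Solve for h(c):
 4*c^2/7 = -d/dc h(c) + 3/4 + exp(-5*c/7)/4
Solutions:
 h(c) = C1 - 4*c^3/21 + 3*c/4 - 7*exp(-5*c/7)/20


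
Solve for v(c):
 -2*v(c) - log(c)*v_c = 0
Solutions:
 v(c) = C1*exp(-2*li(c))


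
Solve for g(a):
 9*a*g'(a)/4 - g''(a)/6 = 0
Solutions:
 g(a) = C1 + C2*erfi(3*sqrt(3)*a/2)


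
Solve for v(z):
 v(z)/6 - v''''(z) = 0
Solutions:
 v(z) = C1*exp(-6^(3/4)*z/6) + C2*exp(6^(3/4)*z/6) + C3*sin(6^(3/4)*z/6) + C4*cos(6^(3/4)*z/6)


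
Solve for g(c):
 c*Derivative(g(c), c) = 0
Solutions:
 g(c) = C1


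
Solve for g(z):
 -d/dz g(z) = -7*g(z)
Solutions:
 g(z) = C1*exp(7*z)


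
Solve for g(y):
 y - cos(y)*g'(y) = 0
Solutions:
 g(y) = C1 + Integral(y/cos(y), y)


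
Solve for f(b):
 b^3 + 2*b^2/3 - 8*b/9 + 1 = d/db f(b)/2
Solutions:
 f(b) = C1 + b^4/2 + 4*b^3/9 - 8*b^2/9 + 2*b


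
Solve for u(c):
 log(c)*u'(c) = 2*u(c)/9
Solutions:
 u(c) = C1*exp(2*li(c)/9)


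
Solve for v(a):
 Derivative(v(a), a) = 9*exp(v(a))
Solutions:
 v(a) = log(-1/(C1 + 9*a))


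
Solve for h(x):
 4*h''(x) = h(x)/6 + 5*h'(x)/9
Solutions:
 h(x) = C1*exp(x*(5 - sqrt(241))/72) + C2*exp(x*(5 + sqrt(241))/72)


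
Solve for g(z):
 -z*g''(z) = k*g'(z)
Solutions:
 g(z) = C1 + z^(1 - re(k))*(C2*sin(log(z)*Abs(im(k))) + C3*cos(log(z)*im(k)))


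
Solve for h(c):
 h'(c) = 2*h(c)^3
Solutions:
 h(c) = -sqrt(2)*sqrt(-1/(C1 + 2*c))/2
 h(c) = sqrt(2)*sqrt(-1/(C1 + 2*c))/2


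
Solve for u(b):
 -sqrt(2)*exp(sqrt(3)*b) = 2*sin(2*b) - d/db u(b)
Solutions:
 u(b) = C1 + sqrt(6)*exp(sqrt(3)*b)/3 - cos(2*b)


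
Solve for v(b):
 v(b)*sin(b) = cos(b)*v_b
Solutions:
 v(b) = C1/cos(b)


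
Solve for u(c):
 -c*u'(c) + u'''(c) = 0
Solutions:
 u(c) = C1 + Integral(C2*airyai(c) + C3*airybi(c), c)


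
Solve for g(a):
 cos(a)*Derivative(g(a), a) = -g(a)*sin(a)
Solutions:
 g(a) = C1*cos(a)


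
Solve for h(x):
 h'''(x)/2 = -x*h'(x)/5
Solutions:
 h(x) = C1 + Integral(C2*airyai(-2^(1/3)*5^(2/3)*x/5) + C3*airybi(-2^(1/3)*5^(2/3)*x/5), x)


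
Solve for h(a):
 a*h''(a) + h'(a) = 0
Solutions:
 h(a) = C1 + C2*log(a)


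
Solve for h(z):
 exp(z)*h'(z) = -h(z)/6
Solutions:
 h(z) = C1*exp(exp(-z)/6)


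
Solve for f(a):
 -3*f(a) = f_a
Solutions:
 f(a) = C1*exp(-3*a)


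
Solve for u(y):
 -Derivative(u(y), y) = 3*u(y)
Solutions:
 u(y) = C1*exp(-3*y)


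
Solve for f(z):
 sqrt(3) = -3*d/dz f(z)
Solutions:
 f(z) = C1 - sqrt(3)*z/3


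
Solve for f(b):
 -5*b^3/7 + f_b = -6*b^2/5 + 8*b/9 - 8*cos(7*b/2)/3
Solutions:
 f(b) = C1 + 5*b^4/28 - 2*b^3/5 + 4*b^2/9 - 16*sin(7*b/2)/21


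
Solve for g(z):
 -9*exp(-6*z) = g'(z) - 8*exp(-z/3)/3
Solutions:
 g(z) = C1 + 3*exp(-6*z)/2 - 8*exp(-z/3)


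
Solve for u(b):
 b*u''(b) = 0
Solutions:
 u(b) = C1 + C2*b


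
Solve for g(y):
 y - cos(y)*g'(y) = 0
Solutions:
 g(y) = C1 + Integral(y/cos(y), y)


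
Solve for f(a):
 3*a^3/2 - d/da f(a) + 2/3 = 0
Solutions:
 f(a) = C1 + 3*a^4/8 + 2*a/3


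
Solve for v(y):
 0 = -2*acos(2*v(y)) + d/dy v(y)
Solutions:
 Integral(1/acos(2*_y), (_y, v(y))) = C1 + 2*y


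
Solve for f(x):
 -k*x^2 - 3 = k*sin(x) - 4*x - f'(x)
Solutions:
 f(x) = C1 + k*x^3/3 - k*cos(x) - 2*x^2 + 3*x


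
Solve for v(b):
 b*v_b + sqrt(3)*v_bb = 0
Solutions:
 v(b) = C1 + C2*erf(sqrt(2)*3^(3/4)*b/6)


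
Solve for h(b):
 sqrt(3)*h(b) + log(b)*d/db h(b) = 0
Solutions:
 h(b) = C1*exp(-sqrt(3)*li(b))


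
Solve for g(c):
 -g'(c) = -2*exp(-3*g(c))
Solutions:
 g(c) = log(C1 + 6*c)/3
 g(c) = log((-3^(1/3) - 3^(5/6)*I)*(C1 + 2*c)^(1/3)/2)
 g(c) = log((-3^(1/3) + 3^(5/6)*I)*(C1 + 2*c)^(1/3)/2)


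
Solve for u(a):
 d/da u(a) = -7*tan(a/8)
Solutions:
 u(a) = C1 + 56*log(cos(a/8))


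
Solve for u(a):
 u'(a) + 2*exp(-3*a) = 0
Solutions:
 u(a) = C1 + 2*exp(-3*a)/3


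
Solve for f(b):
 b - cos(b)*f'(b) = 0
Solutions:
 f(b) = C1 + Integral(b/cos(b), b)


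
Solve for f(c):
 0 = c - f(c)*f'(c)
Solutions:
 f(c) = -sqrt(C1 + c^2)
 f(c) = sqrt(C1 + c^2)


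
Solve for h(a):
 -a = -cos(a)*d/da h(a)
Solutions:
 h(a) = C1 + Integral(a/cos(a), a)


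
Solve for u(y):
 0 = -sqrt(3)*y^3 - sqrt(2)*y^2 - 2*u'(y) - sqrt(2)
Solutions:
 u(y) = C1 - sqrt(3)*y^4/8 - sqrt(2)*y^3/6 - sqrt(2)*y/2


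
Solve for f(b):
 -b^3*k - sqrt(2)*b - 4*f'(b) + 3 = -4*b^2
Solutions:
 f(b) = C1 - b^4*k/16 + b^3/3 - sqrt(2)*b^2/8 + 3*b/4


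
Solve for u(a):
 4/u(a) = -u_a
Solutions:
 u(a) = -sqrt(C1 - 8*a)
 u(a) = sqrt(C1 - 8*a)


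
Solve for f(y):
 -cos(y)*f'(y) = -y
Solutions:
 f(y) = C1 + Integral(y/cos(y), y)


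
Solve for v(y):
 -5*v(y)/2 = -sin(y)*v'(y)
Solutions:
 v(y) = C1*(cos(y) - 1)^(5/4)/(cos(y) + 1)^(5/4)


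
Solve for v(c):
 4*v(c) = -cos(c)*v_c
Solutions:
 v(c) = C1*(sin(c)^2 - 2*sin(c) + 1)/(sin(c)^2 + 2*sin(c) + 1)


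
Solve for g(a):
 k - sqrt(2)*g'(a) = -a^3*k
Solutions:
 g(a) = C1 + sqrt(2)*a^4*k/8 + sqrt(2)*a*k/2


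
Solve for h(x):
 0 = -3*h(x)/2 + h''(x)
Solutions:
 h(x) = C1*exp(-sqrt(6)*x/2) + C2*exp(sqrt(6)*x/2)


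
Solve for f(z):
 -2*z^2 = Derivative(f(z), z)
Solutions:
 f(z) = C1 - 2*z^3/3


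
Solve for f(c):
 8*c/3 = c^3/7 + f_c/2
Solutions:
 f(c) = C1 - c^4/14 + 8*c^2/3


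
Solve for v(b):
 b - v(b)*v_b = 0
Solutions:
 v(b) = -sqrt(C1 + b^2)
 v(b) = sqrt(C1 + b^2)


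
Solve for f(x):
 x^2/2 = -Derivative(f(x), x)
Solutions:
 f(x) = C1 - x^3/6


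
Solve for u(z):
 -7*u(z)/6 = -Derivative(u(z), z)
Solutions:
 u(z) = C1*exp(7*z/6)


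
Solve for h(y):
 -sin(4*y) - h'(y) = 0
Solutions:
 h(y) = C1 + cos(4*y)/4


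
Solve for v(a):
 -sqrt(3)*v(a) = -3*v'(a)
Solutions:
 v(a) = C1*exp(sqrt(3)*a/3)


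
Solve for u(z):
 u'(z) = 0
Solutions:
 u(z) = C1


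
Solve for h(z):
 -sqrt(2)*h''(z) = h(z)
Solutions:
 h(z) = C1*sin(2^(3/4)*z/2) + C2*cos(2^(3/4)*z/2)


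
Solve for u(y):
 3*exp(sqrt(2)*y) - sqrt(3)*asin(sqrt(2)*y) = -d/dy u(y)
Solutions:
 u(y) = C1 + sqrt(3)*(y*asin(sqrt(2)*y) + sqrt(2)*sqrt(1 - 2*y^2)/2) - 3*sqrt(2)*exp(sqrt(2)*y)/2


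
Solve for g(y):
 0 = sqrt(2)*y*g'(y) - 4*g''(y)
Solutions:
 g(y) = C1 + C2*erfi(2^(3/4)*y/4)


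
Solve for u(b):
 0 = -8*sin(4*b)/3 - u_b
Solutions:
 u(b) = C1 + 2*cos(4*b)/3


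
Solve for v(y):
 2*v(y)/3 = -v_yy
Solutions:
 v(y) = C1*sin(sqrt(6)*y/3) + C2*cos(sqrt(6)*y/3)


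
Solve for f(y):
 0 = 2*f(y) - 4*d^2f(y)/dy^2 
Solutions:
 f(y) = C1*exp(-sqrt(2)*y/2) + C2*exp(sqrt(2)*y/2)


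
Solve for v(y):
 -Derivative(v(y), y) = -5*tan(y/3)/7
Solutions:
 v(y) = C1 - 15*log(cos(y/3))/7


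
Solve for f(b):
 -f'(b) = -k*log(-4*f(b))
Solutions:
 Integral(1/(log(-_y) + 2*log(2)), (_y, f(b))) = C1 + b*k


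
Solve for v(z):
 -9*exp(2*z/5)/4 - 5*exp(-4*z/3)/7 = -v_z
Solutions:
 v(z) = C1 + 45*exp(2*z/5)/8 - 15*exp(-4*z/3)/28


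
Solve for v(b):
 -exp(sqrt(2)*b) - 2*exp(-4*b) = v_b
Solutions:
 v(b) = C1 - sqrt(2)*exp(sqrt(2)*b)/2 + exp(-4*b)/2


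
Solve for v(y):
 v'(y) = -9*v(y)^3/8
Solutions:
 v(y) = -2*sqrt(-1/(C1 - 9*y))
 v(y) = 2*sqrt(-1/(C1 - 9*y))


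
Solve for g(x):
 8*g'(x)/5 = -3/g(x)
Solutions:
 g(x) = -sqrt(C1 - 15*x)/2
 g(x) = sqrt(C1 - 15*x)/2


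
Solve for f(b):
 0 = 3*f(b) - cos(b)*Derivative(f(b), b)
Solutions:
 f(b) = C1*(sin(b) + 1)^(3/2)/(sin(b) - 1)^(3/2)


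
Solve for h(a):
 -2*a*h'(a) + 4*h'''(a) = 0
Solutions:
 h(a) = C1 + Integral(C2*airyai(2^(2/3)*a/2) + C3*airybi(2^(2/3)*a/2), a)


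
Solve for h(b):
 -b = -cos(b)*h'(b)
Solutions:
 h(b) = C1 + Integral(b/cos(b), b)


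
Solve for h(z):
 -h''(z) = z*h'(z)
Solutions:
 h(z) = C1 + C2*erf(sqrt(2)*z/2)


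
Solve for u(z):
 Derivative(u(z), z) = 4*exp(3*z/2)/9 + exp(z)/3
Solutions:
 u(z) = C1 + 8*exp(3*z/2)/27 + exp(z)/3


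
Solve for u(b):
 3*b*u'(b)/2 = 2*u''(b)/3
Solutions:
 u(b) = C1 + C2*erfi(3*sqrt(2)*b/4)


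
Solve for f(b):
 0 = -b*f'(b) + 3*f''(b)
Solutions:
 f(b) = C1 + C2*erfi(sqrt(6)*b/6)


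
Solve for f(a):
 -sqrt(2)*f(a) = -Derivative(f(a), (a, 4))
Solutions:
 f(a) = C1*exp(-2^(1/8)*a) + C2*exp(2^(1/8)*a) + C3*sin(2^(1/8)*a) + C4*cos(2^(1/8)*a)


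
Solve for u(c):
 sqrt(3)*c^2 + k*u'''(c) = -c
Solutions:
 u(c) = C1 + C2*c + C3*c^2 - sqrt(3)*c^5/(60*k) - c^4/(24*k)


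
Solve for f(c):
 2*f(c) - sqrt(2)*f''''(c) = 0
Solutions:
 f(c) = C1*exp(-2^(1/8)*c) + C2*exp(2^(1/8)*c) + C3*sin(2^(1/8)*c) + C4*cos(2^(1/8)*c)


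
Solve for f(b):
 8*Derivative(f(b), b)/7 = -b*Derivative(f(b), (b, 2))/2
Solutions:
 f(b) = C1 + C2/b^(9/7)


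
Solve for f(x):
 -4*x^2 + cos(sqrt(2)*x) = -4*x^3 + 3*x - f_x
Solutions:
 f(x) = C1 - x^4 + 4*x^3/3 + 3*x^2/2 - sqrt(2)*sin(sqrt(2)*x)/2


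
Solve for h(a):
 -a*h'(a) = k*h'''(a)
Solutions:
 h(a) = C1 + Integral(C2*airyai(a*(-1/k)^(1/3)) + C3*airybi(a*(-1/k)^(1/3)), a)


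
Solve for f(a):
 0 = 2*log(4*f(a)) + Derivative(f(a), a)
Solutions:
 Integral(1/(log(_y) + 2*log(2)), (_y, f(a)))/2 = C1 - a


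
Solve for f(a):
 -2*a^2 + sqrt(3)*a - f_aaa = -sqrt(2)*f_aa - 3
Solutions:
 f(a) = C1 + C2*a + C3*exp(sqrt(2)*a) + sqrt(2)*a^4/12 + a^3*(4 - sqrt(6))/12 + a^2*(-sqrt(3) - sqrt(2))/4


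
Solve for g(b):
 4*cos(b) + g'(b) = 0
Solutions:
 g(b) = C1 - 4*sin(b)


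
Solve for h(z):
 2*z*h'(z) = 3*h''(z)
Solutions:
 h(z) = C1 + C2*erfi(sqrt(3)*z/3)


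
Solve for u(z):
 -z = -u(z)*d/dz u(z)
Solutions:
 u(z) = -sqrt(C1 + z^2)
 u(z) = sqrt(C1 + z^2)


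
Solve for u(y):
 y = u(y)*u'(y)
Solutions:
 u(y) = -sqrt(C1 + y^2)
 u(y) = sqrt(C1 + y^2)


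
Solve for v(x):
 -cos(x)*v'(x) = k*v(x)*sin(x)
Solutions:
 v(x) = C1*exp(k*log(cos(x)))


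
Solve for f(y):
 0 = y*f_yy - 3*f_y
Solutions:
 f(y) = C1 + C2*y^4


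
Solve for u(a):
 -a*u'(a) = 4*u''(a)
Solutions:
 u(a) = C1 + C2*erf(sqrt(2)*a/4)


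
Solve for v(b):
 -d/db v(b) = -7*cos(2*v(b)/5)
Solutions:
 -7*b - 5*log(sin(2*v(b)/5) - 1)/4 + 5*log(sin(2*v(b)/5) + 1)/4 = C1


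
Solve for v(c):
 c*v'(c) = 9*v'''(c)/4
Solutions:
 v(c) = C1 + Integral(C2*airyai(2^(2/3)*3^(1/3)*c/3) + C3*airybi(2^(2/3)*3^(1/3)*c/3), c)


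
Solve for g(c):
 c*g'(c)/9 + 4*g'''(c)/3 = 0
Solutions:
 g(c) = C1 + Integral(C2*airyai(-18^(1/3)*c/6) + C3*airybi(-18^(1/3)*c/6), c)


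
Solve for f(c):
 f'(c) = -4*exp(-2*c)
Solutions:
 f(c) = C1 + 2*exp(-2*c)


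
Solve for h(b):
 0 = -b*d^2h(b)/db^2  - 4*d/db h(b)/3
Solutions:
 h(b) = C1 + C2/b^(1/3)


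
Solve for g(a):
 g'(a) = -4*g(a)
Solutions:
 g(a) = C1*exp(-4*a)


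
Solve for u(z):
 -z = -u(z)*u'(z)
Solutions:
 u(z) = -sqrt(C1 + z^2)
 u(z) = sqrt(C1 + z^2)


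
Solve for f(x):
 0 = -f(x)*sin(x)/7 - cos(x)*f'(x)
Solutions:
 f(x) = C1*cos(x)^(1/7)


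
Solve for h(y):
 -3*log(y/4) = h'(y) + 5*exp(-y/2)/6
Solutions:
 h(y) = C1 - 3*y*log(y) + 3*y*(1 + 2*log(2)) + 5*exp(-y/2)/3


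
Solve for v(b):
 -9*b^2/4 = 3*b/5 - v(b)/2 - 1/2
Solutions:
 v(b) = 9*b^2/2 + 6*b/5 - 1


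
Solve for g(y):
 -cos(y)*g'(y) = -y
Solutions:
 g(y) = C1 + Integral(y/cos(y), y)


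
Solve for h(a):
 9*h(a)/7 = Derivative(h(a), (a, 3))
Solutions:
 h(a) = C3*exp(21^(2/3)*a/7) + (C1*sin(3*3^(1/6)*7^(2/3)*a/14) + C2*cos(3*3^(1/6)*7^(2/3)*a/14))*exp(-21^(2/3)*a/14)


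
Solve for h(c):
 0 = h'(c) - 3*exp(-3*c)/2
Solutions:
 h(c) = C1 - exp(-3*c)/2


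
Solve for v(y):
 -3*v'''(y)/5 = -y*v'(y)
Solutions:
 v(y) = C1 + Integral(C2*airyai(3^(2/3)*5^(1/3)*y/3) + C3*airybi(3^(2/3)*5^(1/3)*y/3), y)


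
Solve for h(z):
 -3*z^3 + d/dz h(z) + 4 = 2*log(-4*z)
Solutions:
 h(z) = C1 + 3*z^4/4 + 2*z*log(-z) + 2*z*(-3 + 2*log(2))


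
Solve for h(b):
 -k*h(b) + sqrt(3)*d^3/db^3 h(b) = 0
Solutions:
 h(b) = C1*exp(3^(5/6)*b*k^(1/3)/3) + C2*exp(b*k^(1/3)*(-3^(5/6) + 3*3^(1/3)*I)/6) + C3*exp(-b*k^(1/3)*(3^(5/6) + 3*3^(1/3)*I)/6)


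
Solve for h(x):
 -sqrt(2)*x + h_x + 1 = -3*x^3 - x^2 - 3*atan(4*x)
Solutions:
 h(x) = C1 - 3*x^4/4 - x^3/3 + sqrt(2)*x^2/2 - 3*x*atan(4*x) - x + 3*log(16*x^2 + 1)/8


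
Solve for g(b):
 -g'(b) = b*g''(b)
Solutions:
 g(b) = C1 + C2*log(b)


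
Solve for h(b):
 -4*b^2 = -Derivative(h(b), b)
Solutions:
 h(b) = C1 + 4*b^3/3


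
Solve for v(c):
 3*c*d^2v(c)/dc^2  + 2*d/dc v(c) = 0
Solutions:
 v(c) = C1 + C2*c^(1/3)


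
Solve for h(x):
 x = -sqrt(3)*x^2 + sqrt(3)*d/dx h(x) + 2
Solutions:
 h(x) = C1 + x^3/3 + sqrt(3)*x^2/6 - 2*sqrt(3)*x/3


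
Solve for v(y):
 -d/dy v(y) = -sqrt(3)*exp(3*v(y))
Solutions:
 v(y) = log(-1/(C1 + 3*sqrt(3)*y))/3
 v(y) = log((-1/(C1 + sqrt(3)*y))^(1/3)*(-3^(2/3) - 3*3^(1/6)*I)/6)
 v(y) = log((-1/(C1 + sqrt(3)*y))^(1/3)*(-3^(2/3) + 3*3^(1/6)*I)/6)


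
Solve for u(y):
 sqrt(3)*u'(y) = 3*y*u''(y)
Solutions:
 u(y) = C1 + C2*y^(sqrt(3)/3 + 1)


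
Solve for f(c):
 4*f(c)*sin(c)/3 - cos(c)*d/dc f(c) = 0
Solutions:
 f(c) = C1/cos(c)^(4/3)


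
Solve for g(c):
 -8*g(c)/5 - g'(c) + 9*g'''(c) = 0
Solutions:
 g(c) = C1*exp(-c*(5*45^(1/3)/(sqrt(11589) + 108)^(1/3) + 75^(1/3)*(sqrt(11589) + 108)^(1/3))/90)*sin(3^(1/6)*5^(1/3)*c*(-3^(2/3)*5^(1/3)*(sqrt(11589) + 108)^(1/3) + 15/(sqrt(11589) + 108)^(1/3))/90) + C2*exp(-c*(5*45^(1/3)/(sqrt(11589) + 108)^(1/3) + 75^(1/3)*(sqrt(11589) + 108)^(1/3))/90)*cos(3^(1/6)*5^(1/3)*c*(-3^(2/3)*5^(1/3)*(sqrt(11589) + 108)^(1/3) + 15/(sqrt(11589) + 108)^(1/3))/90) + C3*exp(c*(5*45^(1/3)/(sqrt(11589) + 108)^(1/3) + 75^(1/3)*(sqrt(11589) + 108)^(1/3))/45)


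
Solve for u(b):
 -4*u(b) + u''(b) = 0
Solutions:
 u(b) = C1*exp(-2*b) + C2*exp(2*b)


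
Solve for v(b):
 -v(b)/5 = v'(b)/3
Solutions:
 v(b) = C1*exp(-3*b/5)


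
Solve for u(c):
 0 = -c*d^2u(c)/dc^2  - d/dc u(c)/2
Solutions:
 u(c) = C1 + C2*sqrt(c)


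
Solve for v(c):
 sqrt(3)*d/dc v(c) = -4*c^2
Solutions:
 v(c) = C1 - 4*sqrt(3)*c^3/9


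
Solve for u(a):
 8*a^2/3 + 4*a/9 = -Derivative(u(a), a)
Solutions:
 u(a) = C1 - 8*a^3/9 - 2*a^2/9


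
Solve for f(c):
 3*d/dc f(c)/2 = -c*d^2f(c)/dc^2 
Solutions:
 f(c) = C1 + C2/sqrt(c)


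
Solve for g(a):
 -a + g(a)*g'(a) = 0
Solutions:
 g(a) = -sqrt(C1 + a^2)
 g(a) = sqrt(C1 + a^2)


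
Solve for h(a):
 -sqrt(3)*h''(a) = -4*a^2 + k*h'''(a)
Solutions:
 h(a) = C1 + C2*a + C3*exp(-sqrt(3)*a/k) + sqrt(3)*a^4/9 - 4*a^3*k/9 + 4*sqrt(3)*a^2*k^2/9


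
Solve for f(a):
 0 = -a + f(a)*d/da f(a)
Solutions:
 f(a) = -sqrt(C1 + a^2)
 f(a) = sqrt(C1 + a^2)


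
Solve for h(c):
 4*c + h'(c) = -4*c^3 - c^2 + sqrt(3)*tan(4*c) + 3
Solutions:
 h(c) = C1 - c^4 - c^3/3 - 2*c^2 + 3*c - sqrt(3)*log(cos(4*c))/4


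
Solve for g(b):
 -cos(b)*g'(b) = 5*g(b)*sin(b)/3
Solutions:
 g(b) = C1*cos(b)^(5/3)


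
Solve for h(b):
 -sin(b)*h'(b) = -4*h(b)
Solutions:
 h(b) = C1*(cos(b)^2 - 2*cos(b) + 1)/(cos(b)^2 + 2*cos(b) + 1)


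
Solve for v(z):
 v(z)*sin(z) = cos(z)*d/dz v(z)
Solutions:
 v(z) = C1/cos(z)


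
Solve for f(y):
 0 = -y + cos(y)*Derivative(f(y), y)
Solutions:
 f(y) = C1 + Integral(y/cos(y), y)
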